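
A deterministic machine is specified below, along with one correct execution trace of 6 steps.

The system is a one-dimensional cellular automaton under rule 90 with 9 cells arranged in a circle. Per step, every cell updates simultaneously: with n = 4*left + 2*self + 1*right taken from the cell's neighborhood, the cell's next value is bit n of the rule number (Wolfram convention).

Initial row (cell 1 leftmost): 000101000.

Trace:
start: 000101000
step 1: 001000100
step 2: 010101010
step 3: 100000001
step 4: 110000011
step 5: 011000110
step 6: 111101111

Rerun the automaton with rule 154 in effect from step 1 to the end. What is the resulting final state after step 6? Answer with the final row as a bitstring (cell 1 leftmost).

(re-executing steps 1..6 under rule 154; state before step 1: 000101000)
step 1: 001000100
step 2: 010101010
step 3: 100000001
step 4: 010000011
step 5: 001000110
step 6: 010101101

010101101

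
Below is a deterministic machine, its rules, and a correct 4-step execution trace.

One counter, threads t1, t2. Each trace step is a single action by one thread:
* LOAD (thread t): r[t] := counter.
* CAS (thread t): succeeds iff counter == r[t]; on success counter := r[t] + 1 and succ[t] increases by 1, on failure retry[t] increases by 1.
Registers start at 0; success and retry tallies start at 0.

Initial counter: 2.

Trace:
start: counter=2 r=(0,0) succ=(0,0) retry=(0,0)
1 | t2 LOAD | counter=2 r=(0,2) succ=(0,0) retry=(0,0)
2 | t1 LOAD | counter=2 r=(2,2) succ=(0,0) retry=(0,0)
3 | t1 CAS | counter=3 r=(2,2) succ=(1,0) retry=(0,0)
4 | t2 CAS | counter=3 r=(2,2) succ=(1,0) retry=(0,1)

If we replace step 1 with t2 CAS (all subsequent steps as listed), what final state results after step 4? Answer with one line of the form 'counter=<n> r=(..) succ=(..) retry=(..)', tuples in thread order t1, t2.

(re-executing from step 1 with the substitution; state before step 1: counter=2 r=(0,0) succ=(0,0) retry=(0,0))
1 | t2 CAS | counter=2 r=(0,0) succ=(0,0) retry=(0,1)
2 | t1 LOAD | counter=2 r=(2,0) succ=(0,0) retry=(0,1)
3 | t1 CAS | counter=3 r=(2,0) succ=(1,0) retry=(0,1)
4 | t2 CAS | counter=3 r=(2,0) succ=(1,0) retry=(0,2)

counter=3 r=(2,0) succ=(1,0) retry=(0,2)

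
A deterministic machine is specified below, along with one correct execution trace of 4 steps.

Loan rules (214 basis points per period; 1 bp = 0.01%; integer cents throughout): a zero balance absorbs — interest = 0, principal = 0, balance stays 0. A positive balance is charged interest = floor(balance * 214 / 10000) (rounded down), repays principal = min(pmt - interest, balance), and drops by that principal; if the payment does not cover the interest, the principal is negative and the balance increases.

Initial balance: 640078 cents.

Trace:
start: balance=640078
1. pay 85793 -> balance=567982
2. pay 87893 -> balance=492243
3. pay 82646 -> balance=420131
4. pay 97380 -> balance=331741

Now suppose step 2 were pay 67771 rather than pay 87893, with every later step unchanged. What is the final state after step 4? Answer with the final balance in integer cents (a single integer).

(re-executing from step 2 with the substitution; state before step 2: balance=567982)
2. pay 67771 -> balance=512365
3. pay 82646 -> balance=440683
4. pay 97380 -> balance=352733

352733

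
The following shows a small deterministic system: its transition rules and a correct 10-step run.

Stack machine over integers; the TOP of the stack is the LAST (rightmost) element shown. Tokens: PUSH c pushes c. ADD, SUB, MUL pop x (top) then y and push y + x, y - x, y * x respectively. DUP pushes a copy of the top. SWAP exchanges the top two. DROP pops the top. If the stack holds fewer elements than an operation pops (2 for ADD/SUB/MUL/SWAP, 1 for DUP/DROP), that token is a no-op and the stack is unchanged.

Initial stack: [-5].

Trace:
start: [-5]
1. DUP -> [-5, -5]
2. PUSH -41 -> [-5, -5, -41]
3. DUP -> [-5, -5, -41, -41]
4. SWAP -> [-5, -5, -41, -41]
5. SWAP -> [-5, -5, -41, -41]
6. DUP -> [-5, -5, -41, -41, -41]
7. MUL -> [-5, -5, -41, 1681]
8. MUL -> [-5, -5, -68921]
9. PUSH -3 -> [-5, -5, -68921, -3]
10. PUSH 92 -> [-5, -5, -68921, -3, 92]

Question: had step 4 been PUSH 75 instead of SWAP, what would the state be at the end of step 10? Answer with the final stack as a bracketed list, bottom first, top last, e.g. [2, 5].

(re-executing from step 4 with the substitution; state before step 4: [-5, -5, -41, -41])
4. PUSH 75 -> [-5, -5, -41, -41, 75]
5. SWAP -> [-5, -5, -41, 75, -41]
6. DUP -> [-5, -5, -41, 75, -41, -41]
7. MUL -> [-5, -5, -41, 75, 1681]
8. MUL -> [-5, -5, -41, 126075]
9. PUSH -3 -> [-5, -5, -41, 126075, -3]
10. PUSH 92 -> [-5, -5, -41, 126075, -3, 92]

[-5, -5, -41, 126075, -3, 92]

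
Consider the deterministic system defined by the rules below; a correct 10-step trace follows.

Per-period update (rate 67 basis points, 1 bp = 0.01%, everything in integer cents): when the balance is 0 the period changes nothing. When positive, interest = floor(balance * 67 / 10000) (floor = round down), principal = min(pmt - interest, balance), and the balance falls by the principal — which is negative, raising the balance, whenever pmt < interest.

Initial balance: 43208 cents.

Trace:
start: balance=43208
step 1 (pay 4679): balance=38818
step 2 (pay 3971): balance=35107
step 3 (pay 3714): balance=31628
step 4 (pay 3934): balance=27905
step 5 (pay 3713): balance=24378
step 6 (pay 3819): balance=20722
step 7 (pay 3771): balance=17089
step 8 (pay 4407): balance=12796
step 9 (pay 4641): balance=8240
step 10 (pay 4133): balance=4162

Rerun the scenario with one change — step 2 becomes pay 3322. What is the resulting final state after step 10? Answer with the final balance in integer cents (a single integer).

(re-executing from step 2 with the substitution; state before step 2: balance=38818)
step 2 (pay 3322): balance=35756
step 3 (pay 3714): balance=32281
step 4 (pay 3934): balance=28563
step 5 (pay 3713): balance=25041
step 6 (pay 3819): balance=21389
step 7 (pay 3771): balance=17761
step 8 (pay 4407): balance=13472
step 9 (pay 4641): balance=8921
step 10 (pay 4133): balance=4847

4847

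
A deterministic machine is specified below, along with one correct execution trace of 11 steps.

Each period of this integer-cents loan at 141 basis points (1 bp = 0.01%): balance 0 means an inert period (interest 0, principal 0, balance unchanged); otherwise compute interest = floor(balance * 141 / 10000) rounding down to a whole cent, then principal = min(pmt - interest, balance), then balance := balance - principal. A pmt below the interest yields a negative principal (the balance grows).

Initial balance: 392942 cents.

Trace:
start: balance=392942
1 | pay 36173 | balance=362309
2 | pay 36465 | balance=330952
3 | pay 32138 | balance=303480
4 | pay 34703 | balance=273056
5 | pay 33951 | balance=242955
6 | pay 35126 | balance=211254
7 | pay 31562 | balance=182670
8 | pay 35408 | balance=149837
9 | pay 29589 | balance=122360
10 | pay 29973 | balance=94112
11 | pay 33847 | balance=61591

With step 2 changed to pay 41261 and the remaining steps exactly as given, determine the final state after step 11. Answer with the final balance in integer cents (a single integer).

(re-executing from step 2 with the substitution; state before step 2: balance=362309)
2 | pay 41261 | balance=326156
3 | pay 32138 | balance=298616
4 | pay 34703 | balance=268123
5 | pay 33951 | balance=237952
6 | pay 35126 | balance=206181
7 | pay 31562 | balance=177526
8 | pay 35408 | balance=144621
9 | pay 29589 | balance=117071
10 | pay 29973 | balance=88748
11 | pay 33847 | balance=56152

56152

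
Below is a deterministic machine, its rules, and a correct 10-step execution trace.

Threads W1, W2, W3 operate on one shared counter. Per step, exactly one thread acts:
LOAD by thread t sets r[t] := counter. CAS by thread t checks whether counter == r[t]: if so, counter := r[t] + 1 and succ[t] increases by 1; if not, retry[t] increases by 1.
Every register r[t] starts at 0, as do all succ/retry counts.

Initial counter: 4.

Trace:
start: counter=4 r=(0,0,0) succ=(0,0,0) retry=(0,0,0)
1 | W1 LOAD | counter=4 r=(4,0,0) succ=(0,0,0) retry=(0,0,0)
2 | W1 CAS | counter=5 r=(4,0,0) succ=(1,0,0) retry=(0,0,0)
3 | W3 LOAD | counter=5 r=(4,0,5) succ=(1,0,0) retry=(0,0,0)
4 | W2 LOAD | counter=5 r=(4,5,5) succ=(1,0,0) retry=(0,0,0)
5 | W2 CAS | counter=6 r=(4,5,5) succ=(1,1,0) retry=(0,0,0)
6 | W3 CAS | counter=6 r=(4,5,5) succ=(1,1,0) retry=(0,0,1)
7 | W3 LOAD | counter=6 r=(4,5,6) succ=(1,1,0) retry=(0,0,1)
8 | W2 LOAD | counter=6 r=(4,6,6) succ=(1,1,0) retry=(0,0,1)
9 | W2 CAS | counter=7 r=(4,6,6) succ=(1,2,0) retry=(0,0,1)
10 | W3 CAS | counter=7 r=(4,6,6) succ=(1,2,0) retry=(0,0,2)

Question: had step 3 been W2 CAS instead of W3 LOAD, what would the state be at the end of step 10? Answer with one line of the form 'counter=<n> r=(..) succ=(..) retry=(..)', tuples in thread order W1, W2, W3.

counter=7 r=(4,6,6) succ=(1,2,0) retry=(0,1,2)

(re-executing from step 3 with the substitution; state before step 3: counter=5 r=(4,0,0) succ=(1,0,0) retry=(0,0,0))
3 | W2 CAS | counter=5 r=(4,0,0) succ=(1,0,0) retry=(0,1,0)
4 | W2 LOAD | counter=5 r=(4,5,0) succ=(1,0,0) retry=(0,1,0)
5 | W2 CAS | counter=6 r=(4,5,0) succ=(1,1,0) retry=(0,1,0)
6 | W3 CAS | counter=6 r=(4,5,0) succ=(1,1,0) retry=(0,1,1)
7 | W3 LOAD | counter=6 r=(4,5,6) succ=(1,1,0) retry=(0,1,1)
8 | W2 LOAD | counter=6 r=(4,6,6) succ=(1,1,0) retry=(0,1,1)
9 | W2 CAS | counter=7 r=(4,6,6) succ=(1,2,0) retry=(0,1,1)
10 | W3 CAS | counter=7 r=(4,6,6) succ=(1,2,0) retry=(0,1,2)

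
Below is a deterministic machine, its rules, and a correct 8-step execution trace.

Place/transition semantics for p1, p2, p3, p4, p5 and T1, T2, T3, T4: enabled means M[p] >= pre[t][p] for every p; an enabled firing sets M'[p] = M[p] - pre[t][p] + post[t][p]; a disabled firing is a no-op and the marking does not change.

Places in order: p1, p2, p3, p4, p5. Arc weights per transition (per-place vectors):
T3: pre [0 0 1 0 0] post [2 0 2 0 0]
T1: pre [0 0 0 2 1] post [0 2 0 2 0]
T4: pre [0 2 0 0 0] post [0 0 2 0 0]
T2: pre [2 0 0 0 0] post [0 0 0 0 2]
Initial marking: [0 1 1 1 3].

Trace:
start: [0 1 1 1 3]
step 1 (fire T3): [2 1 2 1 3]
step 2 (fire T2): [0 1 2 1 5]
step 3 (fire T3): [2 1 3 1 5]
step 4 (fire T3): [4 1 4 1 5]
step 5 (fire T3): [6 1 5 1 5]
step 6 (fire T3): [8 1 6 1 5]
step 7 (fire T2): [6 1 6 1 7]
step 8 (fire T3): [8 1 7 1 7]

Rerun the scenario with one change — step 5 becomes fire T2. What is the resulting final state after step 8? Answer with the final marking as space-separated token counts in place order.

4 1 6 1 9

(re-executing from step 5 with the substitution; state before step 5: [4 1 4 1 5])
step 5 (fire T2): [2 1 4 1 7]
step 6 (fire T3): [4 1 5 1 7]
step 7 (fire T2): [2 1 5 1 9]
step 8 (fire T3): [4 1 6 1 9]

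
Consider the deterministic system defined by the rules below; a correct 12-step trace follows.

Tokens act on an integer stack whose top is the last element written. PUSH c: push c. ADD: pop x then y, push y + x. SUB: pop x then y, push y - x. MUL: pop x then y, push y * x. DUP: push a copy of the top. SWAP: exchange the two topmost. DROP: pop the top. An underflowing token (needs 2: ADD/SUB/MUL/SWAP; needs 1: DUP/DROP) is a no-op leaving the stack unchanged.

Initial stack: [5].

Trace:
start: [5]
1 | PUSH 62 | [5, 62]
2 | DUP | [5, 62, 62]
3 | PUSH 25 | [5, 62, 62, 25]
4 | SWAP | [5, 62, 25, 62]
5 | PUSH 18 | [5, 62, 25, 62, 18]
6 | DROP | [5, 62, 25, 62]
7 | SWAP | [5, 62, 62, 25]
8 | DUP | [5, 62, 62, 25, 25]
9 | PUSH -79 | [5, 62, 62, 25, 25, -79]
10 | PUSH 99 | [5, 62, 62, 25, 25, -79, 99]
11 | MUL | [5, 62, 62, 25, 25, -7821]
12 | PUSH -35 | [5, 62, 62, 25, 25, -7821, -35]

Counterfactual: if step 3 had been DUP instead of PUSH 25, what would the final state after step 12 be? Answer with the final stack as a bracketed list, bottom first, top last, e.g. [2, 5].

(re-executing from step 3 with the substitution; state before step 3: [5, 62, 62])
3 | DUP | [5, 62, 62, 62]
4 | SWAP | [5, 62, 62, 62]
5 | PUSH 18 | [5, 62, 62, 62, 18]
6 | DROP | [5, 62, 62, 62]
7 | SWAP | [5, 62, 62, 62]
8 | DUP | [5, 62, 62, 62, 62]
9 | PUSH -79 | [5, 62, 62, 62, 62, -79]
10 | PUSH 99 | [5, 62, 62, 62, 62, -79, 99]
11 | MUL | [5, 62, 62, 62, 62, -7821]
12 | PUSH -35 | [5, 62, 62, 62, 62, -7821, -35]

[5, 62, 62, 62, 62, -7821, -35]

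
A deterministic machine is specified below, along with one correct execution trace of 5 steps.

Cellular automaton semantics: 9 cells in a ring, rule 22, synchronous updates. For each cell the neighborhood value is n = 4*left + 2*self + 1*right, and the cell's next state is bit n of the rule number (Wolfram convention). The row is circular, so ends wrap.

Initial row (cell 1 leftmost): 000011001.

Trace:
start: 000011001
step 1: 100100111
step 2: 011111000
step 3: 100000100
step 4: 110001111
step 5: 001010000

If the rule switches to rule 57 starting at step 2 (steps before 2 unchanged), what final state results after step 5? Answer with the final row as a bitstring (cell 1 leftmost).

(re-executing steps 2..5 under rule 57; state before step 2: 100100111)
step 2: 010010100
step 3: 001001011
step 4: 100100110
step 5: 010010101

010010101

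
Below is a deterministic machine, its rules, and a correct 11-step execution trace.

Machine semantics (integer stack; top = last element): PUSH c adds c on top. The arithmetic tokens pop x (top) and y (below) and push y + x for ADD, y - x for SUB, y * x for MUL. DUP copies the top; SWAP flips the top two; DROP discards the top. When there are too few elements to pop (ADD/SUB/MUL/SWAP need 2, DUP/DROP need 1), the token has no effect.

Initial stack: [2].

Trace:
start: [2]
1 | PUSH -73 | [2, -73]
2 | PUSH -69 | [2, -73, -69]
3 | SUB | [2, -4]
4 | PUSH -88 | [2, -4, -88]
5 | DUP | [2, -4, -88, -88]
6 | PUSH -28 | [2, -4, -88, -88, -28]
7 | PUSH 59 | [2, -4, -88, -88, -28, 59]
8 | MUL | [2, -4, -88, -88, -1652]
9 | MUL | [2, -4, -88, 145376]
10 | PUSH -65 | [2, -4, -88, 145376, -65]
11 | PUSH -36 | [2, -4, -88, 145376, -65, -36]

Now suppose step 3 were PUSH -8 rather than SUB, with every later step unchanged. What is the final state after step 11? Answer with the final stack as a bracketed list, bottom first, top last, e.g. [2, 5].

[2, -73, -69, -8, -88, 145376, -65, -36]

(re-executing from step 3 with the substitution; state before step 3: [2, -73, -69])
3 | PUSH -8 | [2, -73, -69, -8]
4 | PUSH -88 | [2, -73, -69, -8, -88]
5 | DUP | [2, -73, -69, -8, -88, -88]
6 | PUSH -28 | [2, -73, -69, -8, -88, -88, -28]
7 | PUSH 59 | [2, -73, -69, -8, -88, -88, -28, 59]
8 | MUL | [2, -73, -69, -8, -88, -88, -1652]
9 | MUL | [2, -73, -69, -8, -88, 145376]
10 | PUSH -65 | [2, -73, -69, -8, -88, 145376, -65]
11 | PUSH -36 | [2, -73, -69, -8, -88, 145376, -65, -36]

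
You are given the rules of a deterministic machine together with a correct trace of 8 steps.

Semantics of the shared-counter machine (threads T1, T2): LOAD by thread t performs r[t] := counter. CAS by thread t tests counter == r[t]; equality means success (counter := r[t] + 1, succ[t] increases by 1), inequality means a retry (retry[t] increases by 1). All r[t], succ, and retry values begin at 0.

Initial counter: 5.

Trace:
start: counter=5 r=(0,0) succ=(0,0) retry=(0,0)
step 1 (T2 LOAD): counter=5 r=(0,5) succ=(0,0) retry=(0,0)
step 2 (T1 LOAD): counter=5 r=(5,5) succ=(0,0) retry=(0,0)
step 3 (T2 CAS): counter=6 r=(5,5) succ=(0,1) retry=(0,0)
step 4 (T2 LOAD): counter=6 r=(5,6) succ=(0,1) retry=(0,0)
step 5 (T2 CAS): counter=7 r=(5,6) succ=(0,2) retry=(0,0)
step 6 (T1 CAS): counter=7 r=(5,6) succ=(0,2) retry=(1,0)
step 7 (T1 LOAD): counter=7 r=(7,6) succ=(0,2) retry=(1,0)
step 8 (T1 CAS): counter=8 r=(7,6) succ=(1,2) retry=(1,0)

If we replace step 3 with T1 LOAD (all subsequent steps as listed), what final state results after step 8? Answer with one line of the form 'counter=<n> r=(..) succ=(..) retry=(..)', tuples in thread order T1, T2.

(re-executing from step 3 with the substitution; state before step 3: counter=5 r=(5,5) succ=(0,0) retry=(0,0))
step 3 (T1 LOAD): counter=5 r=(5,5) succ=(0,0) retry=(0,0)
step 4 (T2 LOAD): counter=5 r=(5,5) succ=(0,0) retry=(0,0)
step 5 (T2 CAS): counter=6 r=(5,5) succ=(0,1) retry=(0,0)
step 6 (T1 CAS): counter=6 r=(5,5) succ=(0,1) retry=(1,0)
step 7 (T1 LOAD): counter=6 r=(6,5) succ=(0,1) retry=(1,0)
step 8 (T1 CAS): counter=7 r=(6,5) succ=(1,1) retry=(1,0)

counter=7 r=(6,5) succ=(1,1) retry=(1,0)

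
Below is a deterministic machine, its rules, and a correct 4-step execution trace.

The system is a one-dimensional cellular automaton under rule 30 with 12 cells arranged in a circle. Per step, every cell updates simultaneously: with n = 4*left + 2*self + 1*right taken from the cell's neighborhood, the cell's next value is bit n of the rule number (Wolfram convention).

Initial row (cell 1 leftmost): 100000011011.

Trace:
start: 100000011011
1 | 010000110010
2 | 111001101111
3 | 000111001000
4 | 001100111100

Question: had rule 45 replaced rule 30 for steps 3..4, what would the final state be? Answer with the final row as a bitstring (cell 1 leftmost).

(re-executing steps 3..4 under rule 45; state before step 3: 111001101111)
3 | 000001011000
4 | 111101110011

111101110011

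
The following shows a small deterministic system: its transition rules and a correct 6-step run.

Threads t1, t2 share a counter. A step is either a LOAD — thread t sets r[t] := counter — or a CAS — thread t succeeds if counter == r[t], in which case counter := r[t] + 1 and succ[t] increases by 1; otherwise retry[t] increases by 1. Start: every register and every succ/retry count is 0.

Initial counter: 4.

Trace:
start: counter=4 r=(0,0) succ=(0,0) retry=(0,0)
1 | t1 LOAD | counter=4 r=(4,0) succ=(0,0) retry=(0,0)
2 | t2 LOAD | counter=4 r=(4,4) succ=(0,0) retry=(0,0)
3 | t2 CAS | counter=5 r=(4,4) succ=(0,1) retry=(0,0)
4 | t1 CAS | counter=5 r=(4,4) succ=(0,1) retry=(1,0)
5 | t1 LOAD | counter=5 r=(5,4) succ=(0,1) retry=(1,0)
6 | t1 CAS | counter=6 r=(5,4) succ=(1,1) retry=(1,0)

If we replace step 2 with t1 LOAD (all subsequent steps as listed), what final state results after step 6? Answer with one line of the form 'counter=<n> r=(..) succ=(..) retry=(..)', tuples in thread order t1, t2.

counter=6 r=(5,0) succ=(2,0) retry=(0,1)

(re-executing from step 2 with the substitution; state before step 2: counter=4 r=(4,0) succ=(0,0) retry=(0,0))
2 | t1 LOAD | counter=4 r=(4,0) succ=(0,0) retry=(0,0)
3 | t2 CAS | counter=4 r=(4,0) succ=(0,0) retry=(0,1)
4 | t1 CAS | counter=5 r=(4,0) succ=(1,0) retry=(0,1)
5 | t1 LOAD | counter=5 r=(5,0) succ=(1,0) retry=(0,1)
6 | t1 CAS | counter=6 r=(5,0) succ=(2,0) retry=(0,1)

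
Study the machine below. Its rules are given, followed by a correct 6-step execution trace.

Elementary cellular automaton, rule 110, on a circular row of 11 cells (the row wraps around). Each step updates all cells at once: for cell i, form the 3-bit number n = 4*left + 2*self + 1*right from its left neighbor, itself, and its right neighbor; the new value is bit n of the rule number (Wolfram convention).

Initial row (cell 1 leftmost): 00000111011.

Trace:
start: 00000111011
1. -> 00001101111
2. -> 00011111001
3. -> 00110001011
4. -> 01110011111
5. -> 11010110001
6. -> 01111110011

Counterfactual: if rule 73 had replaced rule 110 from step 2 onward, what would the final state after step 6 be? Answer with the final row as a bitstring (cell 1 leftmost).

(re-executing steps 2..6 under rule 73; state before step 2: 00001101111)
2. -> 01101101001
3. -> 01101100000
4. -> 01101101111
5. -> 01101101001
6. -> 01101100000

01101100000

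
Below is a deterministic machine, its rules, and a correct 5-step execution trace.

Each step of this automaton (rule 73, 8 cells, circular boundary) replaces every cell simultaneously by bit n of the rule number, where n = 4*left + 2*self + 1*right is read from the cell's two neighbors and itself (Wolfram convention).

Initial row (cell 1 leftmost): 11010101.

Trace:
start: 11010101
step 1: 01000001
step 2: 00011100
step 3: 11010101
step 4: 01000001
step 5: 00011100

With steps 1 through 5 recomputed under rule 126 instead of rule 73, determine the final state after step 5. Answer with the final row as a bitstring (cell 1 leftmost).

00011100

(re-executing steps 1..5 under rule 126; state before step 1: 11010101)
step 1: 01111111
step 2: 11000001
step 3: 01100011
step 4: 11110111
step 5: 00011100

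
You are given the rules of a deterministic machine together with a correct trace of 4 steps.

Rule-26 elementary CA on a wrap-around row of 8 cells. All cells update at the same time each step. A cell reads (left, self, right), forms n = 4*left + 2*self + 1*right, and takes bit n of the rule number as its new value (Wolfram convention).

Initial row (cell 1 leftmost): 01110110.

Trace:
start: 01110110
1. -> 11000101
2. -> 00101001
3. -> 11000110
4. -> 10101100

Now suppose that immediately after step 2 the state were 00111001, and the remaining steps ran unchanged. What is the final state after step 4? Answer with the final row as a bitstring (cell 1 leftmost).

state after step 2 := 00111001
3. -> 11100110
4. -> 10011100

10011100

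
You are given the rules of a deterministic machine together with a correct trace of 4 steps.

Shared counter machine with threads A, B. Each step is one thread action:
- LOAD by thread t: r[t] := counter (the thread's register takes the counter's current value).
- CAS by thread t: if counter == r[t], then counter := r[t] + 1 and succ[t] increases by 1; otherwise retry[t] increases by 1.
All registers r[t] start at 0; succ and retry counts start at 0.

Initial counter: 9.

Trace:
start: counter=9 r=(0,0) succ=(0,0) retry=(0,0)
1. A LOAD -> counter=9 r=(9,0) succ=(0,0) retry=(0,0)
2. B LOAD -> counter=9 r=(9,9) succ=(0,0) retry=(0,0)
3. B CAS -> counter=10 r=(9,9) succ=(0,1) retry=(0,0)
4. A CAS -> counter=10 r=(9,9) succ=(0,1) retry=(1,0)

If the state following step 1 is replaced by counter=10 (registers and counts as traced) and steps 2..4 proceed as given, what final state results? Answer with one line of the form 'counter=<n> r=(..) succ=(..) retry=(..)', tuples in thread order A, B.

counter=11 r=(9,10) succ=(0,1) retry=(1,0)

state after step 1 := counter=10 r=(9,0) succ=(0,0) retry=(0,0)
2. B LOAD -> counter=10 r=(9,10) succ=(0,0) retry=(0,0)
3. B CAS -> counter=11 r=(9,10) succ=(0,1) retry=(0,0)
4. A CAS -> counter=11 r=(9,10) succ=(0,1) retry=(1,0)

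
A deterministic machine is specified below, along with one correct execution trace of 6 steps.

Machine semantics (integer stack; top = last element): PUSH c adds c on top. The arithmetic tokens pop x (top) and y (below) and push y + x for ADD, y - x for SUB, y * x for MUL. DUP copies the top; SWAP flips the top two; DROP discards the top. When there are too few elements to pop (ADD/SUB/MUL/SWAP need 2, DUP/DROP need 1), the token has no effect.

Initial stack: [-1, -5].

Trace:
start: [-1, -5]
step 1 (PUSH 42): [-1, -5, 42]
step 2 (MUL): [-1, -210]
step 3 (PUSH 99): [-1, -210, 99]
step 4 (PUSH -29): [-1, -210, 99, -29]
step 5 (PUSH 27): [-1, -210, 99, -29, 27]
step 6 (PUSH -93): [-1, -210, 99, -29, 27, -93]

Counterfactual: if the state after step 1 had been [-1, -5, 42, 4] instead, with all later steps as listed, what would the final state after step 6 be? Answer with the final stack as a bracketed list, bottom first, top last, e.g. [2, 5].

state after step 1 := [-1, -5, 42, 4]
step 2 (MUL): [-1, -5, 168]
step 3 (PUSH 99): [-1, -5, 168, 99]
step 4 (PUSH -29): [-1, -5, 168, 99, -29]
step 5 (PUSH 27): [-1, -5, 168, 99, -29, 27]
step 6 (PUSH -93): [-1, -5, 168, 99, -29, 27, -93]

[-1, -5, 168, 99, -29, 27, -93]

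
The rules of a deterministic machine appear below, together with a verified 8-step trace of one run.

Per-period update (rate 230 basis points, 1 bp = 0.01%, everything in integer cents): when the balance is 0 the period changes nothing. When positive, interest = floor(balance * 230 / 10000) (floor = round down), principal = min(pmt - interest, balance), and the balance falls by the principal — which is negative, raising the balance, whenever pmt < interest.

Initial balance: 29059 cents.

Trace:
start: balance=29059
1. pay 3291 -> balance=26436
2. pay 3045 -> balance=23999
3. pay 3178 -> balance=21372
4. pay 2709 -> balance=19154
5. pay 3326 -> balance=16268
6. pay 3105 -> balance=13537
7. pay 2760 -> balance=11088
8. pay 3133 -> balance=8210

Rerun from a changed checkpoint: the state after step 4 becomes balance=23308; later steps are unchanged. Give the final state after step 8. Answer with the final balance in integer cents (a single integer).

state after step 4 := balance=23308
5. pay 3326 -> balance=20518
6. pay 3105 -> balance=17884
7. pay 2760 -> balance=15535
8. pay 3133 -> balance=12759

12759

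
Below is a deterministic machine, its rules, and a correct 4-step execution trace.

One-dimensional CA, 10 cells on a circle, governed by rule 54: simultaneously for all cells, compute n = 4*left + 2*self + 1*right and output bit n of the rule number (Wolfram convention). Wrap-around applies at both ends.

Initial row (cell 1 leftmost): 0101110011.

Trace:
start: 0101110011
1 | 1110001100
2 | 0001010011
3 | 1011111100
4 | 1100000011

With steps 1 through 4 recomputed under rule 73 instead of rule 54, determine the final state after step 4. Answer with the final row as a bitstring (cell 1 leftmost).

0101001011

(re-executing steps 1..4 under rule 73; state before step 1: 0101110011)
1 | 0001010011
2 | 0100000011
3 | 0001111011
4 | 0101001011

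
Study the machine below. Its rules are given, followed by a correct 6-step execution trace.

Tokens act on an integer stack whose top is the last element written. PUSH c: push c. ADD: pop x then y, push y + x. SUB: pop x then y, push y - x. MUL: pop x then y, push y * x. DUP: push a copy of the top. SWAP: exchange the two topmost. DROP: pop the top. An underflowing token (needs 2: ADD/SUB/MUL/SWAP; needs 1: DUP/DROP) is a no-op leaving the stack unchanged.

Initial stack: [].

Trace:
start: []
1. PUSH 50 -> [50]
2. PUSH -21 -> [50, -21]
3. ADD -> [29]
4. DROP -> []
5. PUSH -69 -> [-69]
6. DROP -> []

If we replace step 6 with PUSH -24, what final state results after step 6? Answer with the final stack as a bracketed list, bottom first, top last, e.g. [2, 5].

[-69, -24]

(re-executing from step 6 with the substitution; state before step 6: [-69])
6. PUSH -24 -> [-69, -24]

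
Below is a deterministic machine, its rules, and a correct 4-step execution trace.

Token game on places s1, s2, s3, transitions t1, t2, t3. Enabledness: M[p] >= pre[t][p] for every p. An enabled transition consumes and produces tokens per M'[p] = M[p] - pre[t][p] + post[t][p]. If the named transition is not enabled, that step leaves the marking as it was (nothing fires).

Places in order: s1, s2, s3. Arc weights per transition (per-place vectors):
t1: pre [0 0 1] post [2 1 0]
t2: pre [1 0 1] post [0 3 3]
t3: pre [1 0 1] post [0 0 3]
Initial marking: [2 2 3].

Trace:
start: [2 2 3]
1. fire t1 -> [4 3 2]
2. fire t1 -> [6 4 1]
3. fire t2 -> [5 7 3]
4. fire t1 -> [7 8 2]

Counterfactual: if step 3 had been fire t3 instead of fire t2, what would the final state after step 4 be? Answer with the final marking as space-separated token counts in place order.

7 5 2

(re-executing from step 3 with the substitution; state before step 3: [6 4 1])
3. fire t3 -> [5 4 3]
4. fire t1 -> [7 5 2]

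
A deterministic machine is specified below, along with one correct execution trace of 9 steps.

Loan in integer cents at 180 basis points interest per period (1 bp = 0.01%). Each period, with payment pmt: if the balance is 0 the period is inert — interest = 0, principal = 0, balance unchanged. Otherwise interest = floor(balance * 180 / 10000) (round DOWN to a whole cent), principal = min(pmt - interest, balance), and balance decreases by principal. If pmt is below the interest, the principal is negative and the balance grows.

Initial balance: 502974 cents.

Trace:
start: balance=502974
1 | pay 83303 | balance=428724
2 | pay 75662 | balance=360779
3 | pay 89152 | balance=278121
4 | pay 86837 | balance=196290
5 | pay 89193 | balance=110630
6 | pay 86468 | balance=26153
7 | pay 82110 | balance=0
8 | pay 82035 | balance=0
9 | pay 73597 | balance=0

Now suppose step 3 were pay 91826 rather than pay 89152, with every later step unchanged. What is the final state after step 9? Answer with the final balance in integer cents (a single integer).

0

(re-executing from step 3 with the substitution; state before step 3: balance=360779)
3 | pay 91826 | balance=275447
4 | pay 86837 | balance=193568
5 | pay 89193 | balance=107859
6 | pay 86468 | balance=23332
7 | pay 82110 | balance=0
8 | pay 82035 | balance=0
9 | pay 73597 | balance=0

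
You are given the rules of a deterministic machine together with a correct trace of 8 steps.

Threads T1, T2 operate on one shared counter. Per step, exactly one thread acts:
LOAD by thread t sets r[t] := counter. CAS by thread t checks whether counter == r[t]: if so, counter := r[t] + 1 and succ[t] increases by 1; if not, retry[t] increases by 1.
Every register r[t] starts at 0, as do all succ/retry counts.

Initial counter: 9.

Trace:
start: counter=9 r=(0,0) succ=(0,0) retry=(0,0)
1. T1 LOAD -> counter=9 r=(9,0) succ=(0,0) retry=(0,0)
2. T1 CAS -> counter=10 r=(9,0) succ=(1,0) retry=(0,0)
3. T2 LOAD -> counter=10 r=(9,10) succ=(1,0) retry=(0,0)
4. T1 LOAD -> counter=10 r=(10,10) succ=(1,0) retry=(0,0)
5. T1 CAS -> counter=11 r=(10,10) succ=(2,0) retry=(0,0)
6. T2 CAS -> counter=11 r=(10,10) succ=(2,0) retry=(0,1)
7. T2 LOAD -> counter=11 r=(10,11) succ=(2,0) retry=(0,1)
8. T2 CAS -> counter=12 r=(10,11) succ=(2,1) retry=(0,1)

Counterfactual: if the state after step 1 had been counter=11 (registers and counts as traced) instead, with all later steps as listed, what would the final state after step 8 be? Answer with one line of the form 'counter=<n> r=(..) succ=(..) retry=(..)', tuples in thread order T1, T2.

state after step 1 := counter=11 r=(9,0) succ=(0,0) retry=(0,0)
2. T1 CAS -> counter=11 r=(9,0) succ=(0,0) retry=(1,0)
3. T2 LOAD -> counter=11 r=(9,11) succ=(0,0) retry=(1,0)
4. T1 LOAD -> counter=11 r=(11,11) succ=(0,0) retry=(1,0)
5. T1 CAS -> counter=12 r=(11,11) succ=(1,0) retry=(1,0)
6. T2 CAS -> counter=12 r=(11,11) succ=(1,0) retry=(1,1)
7. T2 LOAD -> counter=12 r=(11,12) succ=(1,0) retry=(1,1)
8. T2 CAS -> counter=13 r=(11,12) succ=(1,1) retry=(1,1)

counter=13 r=(11,12) succ=(1,1) retry=(1,1)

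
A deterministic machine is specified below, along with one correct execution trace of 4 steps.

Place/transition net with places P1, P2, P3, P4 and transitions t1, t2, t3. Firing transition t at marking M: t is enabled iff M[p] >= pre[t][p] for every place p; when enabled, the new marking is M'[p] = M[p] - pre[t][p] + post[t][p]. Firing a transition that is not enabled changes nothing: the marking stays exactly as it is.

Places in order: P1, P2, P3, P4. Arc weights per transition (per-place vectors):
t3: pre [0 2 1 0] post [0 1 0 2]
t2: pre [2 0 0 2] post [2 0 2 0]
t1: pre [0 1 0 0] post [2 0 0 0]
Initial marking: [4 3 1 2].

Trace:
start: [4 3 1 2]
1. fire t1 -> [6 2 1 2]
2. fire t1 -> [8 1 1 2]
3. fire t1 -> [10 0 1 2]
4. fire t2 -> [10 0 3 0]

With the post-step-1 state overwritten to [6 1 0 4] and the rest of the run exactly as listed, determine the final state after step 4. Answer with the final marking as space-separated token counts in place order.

8 0 2 2

state after step 1 := [6 1 0 4]
2. fire t1 -> [8 0 0 4]
3. fire t1 -> [8 0 0 4]
4. fire t2 -> [8 0 2 2]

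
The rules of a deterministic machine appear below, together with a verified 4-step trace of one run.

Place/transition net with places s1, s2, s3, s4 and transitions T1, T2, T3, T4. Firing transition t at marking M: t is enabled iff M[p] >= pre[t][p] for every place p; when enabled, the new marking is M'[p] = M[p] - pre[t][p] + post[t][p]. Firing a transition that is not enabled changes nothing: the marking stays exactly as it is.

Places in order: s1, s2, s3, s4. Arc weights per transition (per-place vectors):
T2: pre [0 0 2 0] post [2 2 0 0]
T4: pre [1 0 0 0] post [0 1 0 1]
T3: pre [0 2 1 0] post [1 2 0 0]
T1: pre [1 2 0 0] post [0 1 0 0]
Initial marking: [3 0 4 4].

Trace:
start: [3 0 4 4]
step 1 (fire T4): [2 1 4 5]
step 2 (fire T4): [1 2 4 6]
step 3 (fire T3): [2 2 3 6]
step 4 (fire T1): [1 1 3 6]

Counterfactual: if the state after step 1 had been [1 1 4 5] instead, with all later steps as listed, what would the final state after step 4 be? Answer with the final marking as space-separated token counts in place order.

state after step 1 := [1 1 4 5]
step 2 (fire T4): [0 2 4 6]
step 3 (fire T3): [1 2 3 6]
step 4 (fire T1): [0 1 3 6]

0 1 3 6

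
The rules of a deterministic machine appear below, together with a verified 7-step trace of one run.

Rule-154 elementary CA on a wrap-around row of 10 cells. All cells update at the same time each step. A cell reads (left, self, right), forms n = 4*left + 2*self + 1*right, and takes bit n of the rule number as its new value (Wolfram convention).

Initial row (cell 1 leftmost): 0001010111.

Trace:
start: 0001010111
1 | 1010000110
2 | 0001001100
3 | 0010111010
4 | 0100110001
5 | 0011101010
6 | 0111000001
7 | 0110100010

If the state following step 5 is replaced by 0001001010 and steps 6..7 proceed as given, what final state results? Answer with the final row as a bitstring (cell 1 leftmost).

state after step 5 := 0001001010
6 | 0010110001
7 | 1100101010

1100101010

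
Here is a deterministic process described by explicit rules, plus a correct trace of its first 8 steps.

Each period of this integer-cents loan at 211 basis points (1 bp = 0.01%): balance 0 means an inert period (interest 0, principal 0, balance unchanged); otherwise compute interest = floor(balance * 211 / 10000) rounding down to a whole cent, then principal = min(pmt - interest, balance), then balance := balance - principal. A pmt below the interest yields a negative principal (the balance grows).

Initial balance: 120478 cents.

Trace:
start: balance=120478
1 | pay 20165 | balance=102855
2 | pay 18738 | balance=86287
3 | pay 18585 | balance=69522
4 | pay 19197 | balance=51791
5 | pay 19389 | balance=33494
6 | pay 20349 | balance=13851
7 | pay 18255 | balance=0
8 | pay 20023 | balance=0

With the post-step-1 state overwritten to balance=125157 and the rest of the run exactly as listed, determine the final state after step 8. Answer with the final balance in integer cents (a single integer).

state after step 1 := balance=125157
2 | pay 18738 | balance=109059
3 | pay 18585 | balance=92775
4 | pay 19197 | balance=75535
5 | pay 19389 | balance=57739
6 | pay 20349 | balance=38608
7 | pay 18255 | balance=21167
8 | pay 20023 | balance=1590

1590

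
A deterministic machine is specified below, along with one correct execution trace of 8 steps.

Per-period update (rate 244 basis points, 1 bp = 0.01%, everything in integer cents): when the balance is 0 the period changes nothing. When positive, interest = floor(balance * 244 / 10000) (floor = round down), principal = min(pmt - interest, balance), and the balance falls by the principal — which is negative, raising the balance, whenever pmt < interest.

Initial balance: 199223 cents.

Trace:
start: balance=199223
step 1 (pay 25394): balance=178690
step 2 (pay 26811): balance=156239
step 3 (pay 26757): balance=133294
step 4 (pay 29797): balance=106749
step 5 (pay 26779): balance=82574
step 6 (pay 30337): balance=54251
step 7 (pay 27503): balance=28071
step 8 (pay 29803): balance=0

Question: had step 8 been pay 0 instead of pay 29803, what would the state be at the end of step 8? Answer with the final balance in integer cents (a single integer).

28755

(re-executing from step 8 with the substitution; state before step 8: balance=28071)
step 8 (pay 0): balance=28755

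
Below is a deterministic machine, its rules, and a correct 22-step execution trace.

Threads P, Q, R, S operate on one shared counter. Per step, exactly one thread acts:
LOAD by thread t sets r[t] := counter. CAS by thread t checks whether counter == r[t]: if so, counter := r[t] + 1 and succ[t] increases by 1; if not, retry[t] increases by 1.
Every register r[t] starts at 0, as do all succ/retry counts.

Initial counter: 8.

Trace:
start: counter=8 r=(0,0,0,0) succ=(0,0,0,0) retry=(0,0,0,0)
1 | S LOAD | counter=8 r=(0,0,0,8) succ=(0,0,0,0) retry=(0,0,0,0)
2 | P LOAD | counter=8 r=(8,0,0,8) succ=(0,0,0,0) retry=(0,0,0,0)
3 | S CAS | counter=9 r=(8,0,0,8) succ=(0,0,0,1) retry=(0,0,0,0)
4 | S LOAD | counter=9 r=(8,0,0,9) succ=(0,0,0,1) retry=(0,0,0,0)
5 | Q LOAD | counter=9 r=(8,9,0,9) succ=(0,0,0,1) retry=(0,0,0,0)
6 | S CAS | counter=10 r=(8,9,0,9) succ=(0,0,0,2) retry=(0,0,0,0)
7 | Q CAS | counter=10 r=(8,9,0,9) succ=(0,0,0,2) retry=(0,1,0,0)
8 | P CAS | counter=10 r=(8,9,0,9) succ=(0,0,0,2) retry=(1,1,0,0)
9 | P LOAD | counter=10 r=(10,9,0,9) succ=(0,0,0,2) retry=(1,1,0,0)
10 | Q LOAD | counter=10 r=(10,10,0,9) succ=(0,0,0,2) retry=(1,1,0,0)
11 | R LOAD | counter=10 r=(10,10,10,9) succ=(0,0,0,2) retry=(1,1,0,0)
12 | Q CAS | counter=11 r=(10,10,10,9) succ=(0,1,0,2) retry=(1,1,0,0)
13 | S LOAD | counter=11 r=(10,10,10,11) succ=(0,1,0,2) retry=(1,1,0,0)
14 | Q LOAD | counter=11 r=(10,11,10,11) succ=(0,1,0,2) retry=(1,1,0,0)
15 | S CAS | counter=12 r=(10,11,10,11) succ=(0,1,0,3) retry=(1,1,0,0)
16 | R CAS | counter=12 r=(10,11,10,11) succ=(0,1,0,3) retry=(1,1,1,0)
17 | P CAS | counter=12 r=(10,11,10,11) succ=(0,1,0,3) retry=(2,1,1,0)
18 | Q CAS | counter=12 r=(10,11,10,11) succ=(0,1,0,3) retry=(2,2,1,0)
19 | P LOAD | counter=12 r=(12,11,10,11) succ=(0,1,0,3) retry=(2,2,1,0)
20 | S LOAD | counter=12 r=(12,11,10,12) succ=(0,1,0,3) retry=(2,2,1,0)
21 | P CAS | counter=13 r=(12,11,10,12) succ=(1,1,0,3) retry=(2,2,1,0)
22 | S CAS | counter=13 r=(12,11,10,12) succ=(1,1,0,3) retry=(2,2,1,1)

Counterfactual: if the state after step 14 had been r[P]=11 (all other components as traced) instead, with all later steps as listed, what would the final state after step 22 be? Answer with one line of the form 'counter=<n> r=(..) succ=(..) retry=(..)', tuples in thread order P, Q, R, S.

state after step 14 := counter=11 r=(11,11,10,11) succ=(0,1,0,2) retry=(1,1,0,0)
15 | S CAS | counter=12 r=(11,11,10,11) succ=(0,1,0,3) retry=(1,1,0,0)
16 | R CAS | counter=12 r=(11,11,10,11) succ=(0,1,0,3) retry=(1,1,1,0)
17 | P CAS | counter=12 r=(11,11,10,11) succ=(0,1,0,3) retry=(2,1,1,0)
18 | Q CAS | counter=12 r=(11,11,10,11) succ=(0,1,0,3) retry=(2,2,1,0)
19 | P LOAD | counter=12 r=(12,11,10,11) succ=(0,1,0,3) retry=(2,2,1,0)
20 | S LOAD | counter=12 r=(12,11,10,12) succ=(0,1,0,3) retry=(2,2,1,0)
21 | P CAS | counter=13 r=(12,11,10,12) succ=(1,1,0,3) retry=(2,2,1,0)
22 | S CAS | counter=13 r=(12,11,10,12) succ=(1,1,0,3) retry=(2,2,1,1)

counter=13 r=(12,11,10,12) succ=(1,1,0,3) retry=(2,2,1,1)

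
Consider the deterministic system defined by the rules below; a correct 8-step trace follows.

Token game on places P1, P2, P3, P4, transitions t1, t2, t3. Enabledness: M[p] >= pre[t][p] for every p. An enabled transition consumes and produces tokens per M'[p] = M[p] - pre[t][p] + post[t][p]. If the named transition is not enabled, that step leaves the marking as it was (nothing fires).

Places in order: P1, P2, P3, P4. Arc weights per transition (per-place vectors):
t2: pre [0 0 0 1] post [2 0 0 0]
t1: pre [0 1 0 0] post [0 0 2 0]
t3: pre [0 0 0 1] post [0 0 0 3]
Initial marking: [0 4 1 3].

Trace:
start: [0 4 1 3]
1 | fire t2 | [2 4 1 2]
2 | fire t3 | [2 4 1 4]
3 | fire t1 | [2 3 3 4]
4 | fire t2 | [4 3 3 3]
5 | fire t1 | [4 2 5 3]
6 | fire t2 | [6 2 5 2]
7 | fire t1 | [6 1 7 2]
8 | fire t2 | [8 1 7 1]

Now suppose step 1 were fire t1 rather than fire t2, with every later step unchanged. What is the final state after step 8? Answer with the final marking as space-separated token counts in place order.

(re-executing from step 1 with the substitution; state before step 1: [0 4 1 3])
1 | fire t1 | [0 3 3 3]
2 | fire t3 | [0 3 3 5]
3 | fire t1 | [0 2 5 5]
4 | fire t2 | [2 2 5 4]
5 | fire t1 | [2 1 7 4]
6 | fire t2 | [4 1 7 3]
7 | fire t1 | [4 0 9 3]
8 | fire t2 | [6 0 9 2]

6 0 9 2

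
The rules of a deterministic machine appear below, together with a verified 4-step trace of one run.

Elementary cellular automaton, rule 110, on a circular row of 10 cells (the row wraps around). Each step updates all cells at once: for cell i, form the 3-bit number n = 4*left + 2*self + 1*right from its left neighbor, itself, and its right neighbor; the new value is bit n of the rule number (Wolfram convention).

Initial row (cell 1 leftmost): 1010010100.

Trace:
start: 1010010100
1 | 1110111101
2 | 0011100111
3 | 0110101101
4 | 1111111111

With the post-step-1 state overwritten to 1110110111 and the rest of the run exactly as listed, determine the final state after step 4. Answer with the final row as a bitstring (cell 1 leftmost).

1110001100

state after step 1 := 1110110111
2 | 0011111100
3 | 0110000100
4 | 1110001100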